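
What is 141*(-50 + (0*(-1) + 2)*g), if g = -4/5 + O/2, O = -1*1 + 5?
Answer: -33558/5 ≈ -6711.6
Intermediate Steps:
O = 4 (O = -1 + 5 = 4)
g = 6/5 (g = -4/5 + 4/2 = -4*1/5 + 4*(1/2) = -4/5 + 2 = 6/5 ≈ 1.2000)
141*(-50 + (0*(-1) + 2)*g) = 141*(-50 + (0*(-1) + 2)*(6/5)) = 141*(-50 + (0 + 2)*(6/5)) = 141*(-50 + 2*(6/5)) = 141*(-50 + 12/5) = 141*(-238/5) = -33558/5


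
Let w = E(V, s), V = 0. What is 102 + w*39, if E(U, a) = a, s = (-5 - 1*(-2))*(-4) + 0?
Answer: 570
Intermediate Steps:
s = 12 (s = (-5 + 2)*(-4) + 0 = -3*(-4) + 0 = 12 + 0 = 12)
w = 12
102 + w*39 = 102 + 12*39 = 102 + 468 = 570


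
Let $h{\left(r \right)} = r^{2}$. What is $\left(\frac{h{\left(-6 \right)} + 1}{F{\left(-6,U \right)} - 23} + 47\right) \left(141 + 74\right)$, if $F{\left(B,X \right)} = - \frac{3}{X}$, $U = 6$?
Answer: $\frac{459025}{47} \approx 9766.5$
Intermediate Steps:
$\left(\frac{h{\left(-6 \right)} + 1}{F{\left(-6,U \right)} - 23} + 47\right) \left(141 + 74\right) = \left(\frac{\left(-6\right)^{2} + 1}{- \frac{3}{6} - 23} + 47\right) \left(141 + 74\right) = \left(\frac{36 + 1}{\left(-3\right) \frac{1}{6} - 23} + 47\right) 215 = \left(\frac{37}{- \frac{1}{2} - 23} + 47\right) 215 = \left(\frac{37}{- \frac{47}{2}} + 47\right) 215 = \left(37 \left(- \frac{2}{47}\right) + 47\right) 215 = \left(- \frac{74}{47} + 47\right) 215 = \frac{2135}{47} \cdot 215 = \frac{459025}{47}$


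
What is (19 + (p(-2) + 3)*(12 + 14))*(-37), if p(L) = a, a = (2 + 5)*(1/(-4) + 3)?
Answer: -44215/2 ≈ -22108.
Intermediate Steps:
a = 77/4 (a = 7*(-¼ + 3) = 7*(11/4) = 77/4 ≈ 19.250)
p(L) = 77/4
(19 + (p(-2) + 3)*(12 + 14))*(-37) = (19 + (77/4 + 3)*(12 + 14))*(-37) = (19 + (89/4)*26)*(-37) = (19 + 1157/2)*(-37) = (1195/2)*(-37) = -44215/2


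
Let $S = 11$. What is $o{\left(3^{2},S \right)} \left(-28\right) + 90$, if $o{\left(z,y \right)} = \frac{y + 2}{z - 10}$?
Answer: $454$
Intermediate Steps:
$o{\left(z,y \right)} = \frac{2 + y}{-10 + z}$
$o{\left(3^{2},S \right)} \left(-28\right) + 90 = \frac{2 + 11}{-10 + 3^{2}} \left(-28\right) + 90 = \frac{1}{-10 + 9} \cdot 13 \left(-28\right) + 90 = \frac{1}{-1} \cdot 13 \left(-28\right) + 90 = \left(-1\right) 13 \left(-28\right) + 90 = \left(-13\right) \left(-28\right) + 90 = 364 + 90 = 454$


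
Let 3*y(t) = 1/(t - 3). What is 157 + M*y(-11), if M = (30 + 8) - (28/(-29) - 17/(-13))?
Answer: 2471741/15834 ≈ 156.10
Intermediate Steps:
y(t) = 1/(3*(-3 + t)) (y(t) = 1/(3*(t - 3)) = 1/(3*(-3 + t)))
M = 14197/377 (M = 38 - (28*(-1/29) - 17*(-1/13)) = 38 - (-28/29 + 17/13) = 38 - 1*129/377 = 38 - 129/377 = 14197/377 ≈ 37.658)
157 + M*y(-11) = 157 + 14197*(1/(3*(-3 - 11)))/377 = 157 + 14197*((⅓)/(-14))/377 = 157 + 14197*((⅓)*(-1/14))/377 = 157 + (14197/377)*(-1/42) = 157 - 14197/15834 = 2471741/15834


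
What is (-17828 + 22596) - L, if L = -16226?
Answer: 20994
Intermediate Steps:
(-17828 + 22596) - L = (-17828 + 22596) - 1*(-16226) = 4768 + 16226 = 20994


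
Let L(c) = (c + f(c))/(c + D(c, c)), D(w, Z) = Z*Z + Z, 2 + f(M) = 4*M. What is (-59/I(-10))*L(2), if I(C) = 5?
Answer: -59/5 ≈ -11.800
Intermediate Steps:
f(M) = -2 + 4*M
D(w, Z) = Z + Z² (D(w, Z) = Z² + Z = Z + Z²)
L(c) = (-2 + 5*c)/(c + c*(1 + c)) (L(c) = (c + (-2 + 4*c))/(c + c*(1 + c)) = (-2 + 5*c)/(c + c*(1 + c)))
(-59/I(-10))*L(2) = (-59/5)*((-2 + 5*2)/(2*(2 + 2))) = (-59*⅕)*((½)*(-2 + 10)/4) = -59*8/(10*4) = -59/5*1 = -59/5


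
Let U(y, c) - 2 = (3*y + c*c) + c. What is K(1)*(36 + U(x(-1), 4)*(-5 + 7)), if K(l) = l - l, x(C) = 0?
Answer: 0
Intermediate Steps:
K(l) = 0
U(y, c) = 2 + c + c² + 3*y (U(y, c) = 2 + ((3*y + c*c) + c) = 2 + ((3*y + c²) + c) = 2 + ((c² + 3*y) + c) = 2 + (c + c² + 3*y) = 2 + c + c² + 3*y)
K(1)*(36 + U(x(-1), 4)*(-5 + 7)) = 0*(36 + (2 + 4 + 4² + 3*0)*(-5 + 7)) = 0*(36 + (2 + 4 + 16 + 0)*2) = 0*(36 + 22*2) = 0*(36 + 44) = 0*80 = 0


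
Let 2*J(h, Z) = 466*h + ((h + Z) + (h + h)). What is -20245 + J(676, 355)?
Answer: 276909/2 ≈ 1.3845e+5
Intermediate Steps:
J(h, Z) = Z/2 + 469*h/2 (J(h, Z) = (466*h + ((h + Z) + (h + h)))/2 = (466*h + ((Z + h) + 2*h))/2 = (466*h + (Z + 3*h))/2 = (Z + 469*h)/2 = Z/2 + 469*h/2)
-20245 + J(676, 355) = -20245 + ((1/2)*355 + (469/2)*676) = -20245 + (355/2 + 158522) = -20245 + 317399/2 = 276909/2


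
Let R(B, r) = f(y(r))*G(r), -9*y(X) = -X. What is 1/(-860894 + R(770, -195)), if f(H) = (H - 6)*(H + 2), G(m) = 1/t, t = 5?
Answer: -45/38735333 ≈ -1.1617e-6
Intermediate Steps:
G(m) = ⅕ (G(m) = 1/5 = ⅕)
y(X) = X/9 (y(X) = -(-1)*X/9 = X/9)
f(H) = (-6 + H)*(2 + H)
R(B, r) = -12/5 - 4*r/45 + r²/405 (R(B, r) = (-12 + (r/9)² - 4*r/9)*(⅕) = (-12 + r²/81 - 4*r/9)*(⅕) = (-12 - 4*r/9 + r²/81)*(⅕) = -12/5 - 4*r/45 + r²/405)
1/(-860894 + R(770, -195)) = 1/(-860894 + (-12/5 - 4/45*(-195) + (1/405)*(-195)²)) = 1/(-860894 + (-12/5 + 52/3 + (1/405)*38025)) = 1/(-860894 + (-12/5 + 52/3 + 845/9)) = 1/(-860894 + 4897/45) = 1/(-38735333/45) = -45/38735333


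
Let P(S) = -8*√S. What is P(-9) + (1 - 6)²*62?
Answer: 1550 - 24*I ≈ 1550.0 - 24.0*I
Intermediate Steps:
P(-9) + (1 - 6)²*62 = -24*I + (1 - 6)²*62 = -24*I + (-5)²*62 = -24*I + 25*62 = -24*I + 1550 = 1550 - 24*I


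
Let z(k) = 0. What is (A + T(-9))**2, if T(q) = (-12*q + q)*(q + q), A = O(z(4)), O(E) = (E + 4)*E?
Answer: 3175524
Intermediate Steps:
O(E) = E*(4 + E) (O(E) = (4 + E)*E = E*(4 + E))
A = 0 (A = 0*(4 + 0) = 0*4 = 0)
T(q) = -22*q**2 (T(q) = (-11*q)*(2*q) = -22*q**2)
(A + T(-9))**2 = (0 - 22*(-9)**2)**2 = (0 - 22*81)**2 = (0 - 1782)**2 = (-1782)**2 = 3175524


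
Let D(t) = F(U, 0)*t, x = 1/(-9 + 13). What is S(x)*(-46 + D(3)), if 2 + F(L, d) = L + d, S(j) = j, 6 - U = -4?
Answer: -11/2 ≈ -5.5000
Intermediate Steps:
U = 10 (U = 6 - 1*(-4) = 6 + 4 = 10)
x = ¼ (x = 1/4 = ¼ ≈ 0.25000)
F(L, d) = -2 + L + d (F(L, d) = -2 + (L + d) = -2 + L + d)
D(t) = 8*t (D(t) = (-2 + 10 + 0)*t = 8*t)
S(x)*(-46 + D(3)) = (-46 + 8*3)/4 = (-46 + 24)/4 = (¼)*(-22) = -11/2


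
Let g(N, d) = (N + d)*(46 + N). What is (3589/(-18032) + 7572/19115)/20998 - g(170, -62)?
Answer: -168839337315443351/7237625916640 ≈ -23328.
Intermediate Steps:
g(N, d) = (46 + N)*(N + d)
(3589/(-18032) + 7572/19115)/20998 - g(170, -62) = (3589/(-18032) + 7572/19115)/20998 - (170**2 + 46*170 + 46*(-62) + 170*(-62)) = (3589*(-1/18032) + 7572*(1/19115))*(1/20998) - (28900 + 7820 - 2852 - 10540) = (-3589/18032 + 7572/19115)*(1/20998) - 1*23328 = (67934569/344681680)*(1/20998) - 23328 = 67934569/7237625916640 - 23328 = -168839337315443351/7237625916640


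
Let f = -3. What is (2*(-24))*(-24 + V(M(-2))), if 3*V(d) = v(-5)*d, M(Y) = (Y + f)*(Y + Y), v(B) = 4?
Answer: -128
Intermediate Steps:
M(Y) = 2*Y*(-3 + Y) (M(Y) = (Y - 3)*(Y + Y) = (-3 + Y)*(2*Y) = 2*Y*(-3 + Y))
V(d) = 4*d/3 (V(d) = (4*d)/3 = 4*d/3)
(2*(-24))*(-24 + V(M(-2))) = (2*(-24))*(-24 + 4*(2*(-2)*(-3 - 2))/3) = -48*(-24 + 4*(2*(-2)*(-5))/3) = -48*(-24 + (4/3)*20) = -48*(-24 + 80/3) = -48*8/3 = -128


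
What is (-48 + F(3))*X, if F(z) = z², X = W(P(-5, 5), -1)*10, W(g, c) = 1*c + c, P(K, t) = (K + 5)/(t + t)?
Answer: 780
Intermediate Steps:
P(K, t) = (5 + K)/(2*t) (P(K, t) = (5 + K)/((2*t)) = (5 + K)*(1/(2*t)) = (5 + K)/(2*t))
W(g, c) = 2*c (W(g, c) = c + c = 2*c)
X = -20 (X = (2*(-1))*10 = -2*10 = -20)
(-48 + F(3))*X = (-48 + 3²)*(-20) = (-48 + 9)*(-20) = -39*(-20) = 780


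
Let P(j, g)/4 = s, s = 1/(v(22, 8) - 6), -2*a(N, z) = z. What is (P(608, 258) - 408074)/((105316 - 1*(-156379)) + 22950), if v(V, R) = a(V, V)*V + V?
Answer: -46112364/32164885 ≈ -1.4336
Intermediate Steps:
a(N, z) = -z/2
v(V, R) = V - V²/2 (v(V, R) = (-V/2)*V + V = -V²/2 + V = V - V²/2)
s = -1/226 (s = 1/((½)*22*(2 - 1*22) - 6) = 1/((½)*22*(2 - 22) - 6) = 1/((½)*22*(-20) - 6) = 1/(-220 - 6) = 1/(-226) = -1/226 ≈ -0.0044248)
P(j, g) = -2/113 (P(j, g) = 4*(-1/226) = -2/113)
(P(608, 258) - 408074)/((105316 - 1*(-156379)) + 22950) = (-2/113 - 408074)/((105316 - 1*(-156379)) + 22950) = -46112364/(113*((105316 + 156379) + 22950)) = -46112364/(113*(261695 + 22950)) = -46112364/113/284645 = -46112364/113*1/284645 = -46112364/32164885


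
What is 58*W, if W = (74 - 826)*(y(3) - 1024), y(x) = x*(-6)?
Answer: 45447872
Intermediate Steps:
y(x) = -6*x
W = 783584 (W = (74 - 826)*(-6*3 - 1024) = -752*(-18 - 1024) = -752*(-1042) = 783584)
58*W = 58*783584 = 45447872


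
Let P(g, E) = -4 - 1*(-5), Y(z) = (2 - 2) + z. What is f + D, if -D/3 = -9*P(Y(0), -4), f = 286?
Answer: 313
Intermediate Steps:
Y(z) = z (Y(z) = 0 + z = z)
P(g, E) = 1 (P(g, E) = -4 + 5 = 1)
D = 27 (D = -(-27) = -3*(-9) = 27)
f + D = 286 + 27 = 313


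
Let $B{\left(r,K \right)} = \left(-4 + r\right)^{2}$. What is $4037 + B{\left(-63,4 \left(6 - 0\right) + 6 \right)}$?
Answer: $8526$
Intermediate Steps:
$4037 + B{\left(-63,4 \left(6 - 0\right) + 6 \right)} = 4037 + \left(-4 - 63\right)^{2} = 4037 + \left(-67\right)^{2} = 4037 + 4489 = 8526$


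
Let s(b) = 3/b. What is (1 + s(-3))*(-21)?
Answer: 0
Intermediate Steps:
(1 + s(-3))*(-21) = (1 + 3/(-3))*(-21) = (1 + 3*(-⅓))*(-21) = (1 - 1)*(-21) = 0*(-21) = 0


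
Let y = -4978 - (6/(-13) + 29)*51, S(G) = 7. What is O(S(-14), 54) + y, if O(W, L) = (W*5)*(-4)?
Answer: -85455/13 ≈ -6573.5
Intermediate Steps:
O(W, L) = -20*W (O(W, L) = (5*W)*(-4) = -20*W)
y = -83635/13 (y = -4978 - (6*(-1/13) + 29)*51 = -4978 - (-6/13 + 29)*51 = -4978 - 371*51/13 = -4978 - 1*18921/13 = -4978 - 18921/13 = -83635/13 ≈ -6433.5)
O(S(-14), 54) + y = -20*7 - 83635/13 = -140 - 83635/13 = -85455/13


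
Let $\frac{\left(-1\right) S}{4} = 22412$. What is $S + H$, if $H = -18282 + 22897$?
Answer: $-85033$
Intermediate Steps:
$S = -89648$ ($S = \left(-4\right) 22412 = -89648$)
$H = 4615$
$S + H = -89648 + 4615 = -85033$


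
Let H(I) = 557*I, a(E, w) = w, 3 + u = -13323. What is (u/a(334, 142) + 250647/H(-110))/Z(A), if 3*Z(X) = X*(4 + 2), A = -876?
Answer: 142012649/2540499280 ≈ 0.055900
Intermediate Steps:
u = -13326 (u = -3 - 13323 = -13326)
Z(X) = 2*X (Z(X) = (X*(4 + 2))/3 = (X*6)/3 = (6*X)/3 = 2*X)
(u/a(334, 142) + 250647/H(-110))/Z(A) = (-13326/142 + 250647/((557*(-110))))/((2*(-876))) = (-13326*1/142 + 250647/(-61270))/(-1752) = (-6663/71 + 250647*(-1/61270))*(-1/1752) = (-6663/71 - 250647/61270)*(-1/1752) = -426037947/4350170*(-1/1752) = 142012649/2540499280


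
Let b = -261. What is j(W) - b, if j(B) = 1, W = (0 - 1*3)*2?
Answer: 262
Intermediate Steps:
W = -6 (W = (0 - 3)*2 = -3*2 = -6)
j(W) - b = 1 - 1*(-261) = 1 + 261 = 262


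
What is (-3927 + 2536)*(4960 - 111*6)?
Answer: -5972954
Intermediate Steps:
(-3927 + 2536)*(4960 - 111*6) = -1391*(4960 - 666) = -1391*4294 = -5972954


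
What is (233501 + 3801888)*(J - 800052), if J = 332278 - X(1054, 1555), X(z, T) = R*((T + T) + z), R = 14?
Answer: -2122897091230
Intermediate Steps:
X(z, T) = 14*z + 28*T (X(z, T) = 14*((T + T) + z) = 14*(2*T + z) = 14*(z + 2*T) = 14*z + 28*T)
J = 273982 (J = 332278 - (14*1054 + 28*1555) = 332278 - (14756 + 43540) = 332278 - 1*58296 = 332278 - 58296 = 273982)
(233501 + 3801888)*(J - 800052) = (233501 + 3801888)*(273982 - 800052) = 4035389*(-526070) = -2122897091230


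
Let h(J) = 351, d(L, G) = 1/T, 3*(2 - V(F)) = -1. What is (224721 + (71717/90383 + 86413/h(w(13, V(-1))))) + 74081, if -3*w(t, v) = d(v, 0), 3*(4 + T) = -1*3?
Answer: 9487159468112/31724433 ≈ 2.9905e+5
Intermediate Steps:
T = -5 (T = -4 + (-1*3)/3 = -4 + (1/3)*(-3) = -4 - 1 = -5)
V(F) = 7/3 (V(F) = 2 - 1/3*(-1) = 2 + 1/3 = 7/3)
d(L, G) = -1/5 (d(L, G) = 1/(-5) = -1/5)
w(t, v) = 1/15 (w(t, v) = -1/3*(-1/5) = 1/15)
(224721 + (71717/90383 + 86413/h(w(13, V(-1))))) + 74081 = (224721 + (71717/90383 + 86413/351)) + 74081 = (224721 + 7835438846/31724433) + 74081 = 7136981747039/31724433 + 74081 = 9487159468112/31724433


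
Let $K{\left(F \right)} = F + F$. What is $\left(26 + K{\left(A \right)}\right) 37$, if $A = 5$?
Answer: $1332$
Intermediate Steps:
$K{\left(F \right)} = 2 F$
$\left(26 + K{\left(A \right)}\right) 37 = \left(26 + 2 \cdot 5\right) 37 = \left(26 + 10\right) 37 = 36 \cdot 37 = 1332$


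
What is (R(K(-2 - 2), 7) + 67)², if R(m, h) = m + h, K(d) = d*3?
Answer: 3844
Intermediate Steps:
K(d) = 3*d
R(m, h) = h + m
(R(K(-2 - 2), 7) + 67)² = ((7 + 3*(-2 - 2)) + 67)² = ((7 + 3*(-4)) + 67)² = ((7 - 12) + 67)² = (-5 + 67)² = 62² = 3844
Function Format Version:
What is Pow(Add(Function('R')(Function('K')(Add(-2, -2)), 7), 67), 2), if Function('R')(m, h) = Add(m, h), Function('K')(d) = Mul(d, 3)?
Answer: 3844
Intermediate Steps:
Function('K')(d) = Mul(3, d)
Function('R')(m, h) = Add(h, m)
Pow(Add(Function('R')(Function('K')(Add(-2, -2)), 7), 67), 2) = Pow(Add(Add(7, Mul(3, Add(-2, -2))), 67), 2) = Pow(Add(Add(7, Mul(3, -4)), 67), 2) = Pow(Add(Add(7, -12), 67), 2) = Pow(Add(-5, 67), 2) = Pow(62, 2) = 3844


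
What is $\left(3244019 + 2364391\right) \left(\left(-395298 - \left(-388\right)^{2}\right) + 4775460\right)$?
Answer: $23721431887380$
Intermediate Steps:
$\left(3244019 + 2364391\right) \left(\left(-395298 - \left(-388\right)^{2}\right) + 4775460\right) = 5608410 \left(\left(-395298 - 150544\right) + 4775460\right) = 5608410 \left(-545842 + 4775460\right) = 5608410 \cdot 4229618 = 23721431887380$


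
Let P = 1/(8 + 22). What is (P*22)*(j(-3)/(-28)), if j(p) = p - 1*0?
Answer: 11/140 ≈ 0.078571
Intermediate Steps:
j(p) = p (j(p) = p + 0 = p)
P = 1/30 ≈ 0.033333
(P*22)*(j(-3)/(-28)) = ((1/30)*22)*(-3/(-28)) = 11*(-3*(-1/28))/15 = (11/15)*(3/28) = 11/140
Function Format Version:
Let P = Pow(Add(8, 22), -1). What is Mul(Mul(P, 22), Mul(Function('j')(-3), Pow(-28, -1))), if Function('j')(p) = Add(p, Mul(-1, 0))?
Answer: Rational(11, 140) ≈ 0.078571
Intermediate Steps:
Function('j')(p) = p (Function('j')(p) = Add(p, 0) = p)
P = Rational(1, 30) (P = Pow(30, -1) = Rational(1, 30) ≈ 0.033333)
Mul(Mul(P, 22), Mul(Function('j')(-3), Pow(-28, -1))) = Mul(Mul(Rational(1, 30), 22), Mul(-3, Pow(-28, -1))) = Mul(Rational(11, 15), Mul(-3, Rational(-1, 28))) = Mul(Rational(11, 15), Rational(3, 28)) = Rational(11, 140)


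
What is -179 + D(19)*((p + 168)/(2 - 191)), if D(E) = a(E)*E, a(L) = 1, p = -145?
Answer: -34268/189 ≈ -181.31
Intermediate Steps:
D(E) = E (D(E) = 1*E = E)
-179 + D(19)*((p + 168)/(2 - 191)) = -179 + 19*((-145 + 168)/(2 - 191)) = -179 + 19*(23/(-189)) = -179 + 19*(23*(-1/189)) = -179 + 19*(-23/189) = -179 - 437/189 = -34268/189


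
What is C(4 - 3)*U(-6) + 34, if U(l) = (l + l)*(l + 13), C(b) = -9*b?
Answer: 790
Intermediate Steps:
U(l) = 2*l*(13 + l) (U(l) = (2*l)*(13 + l) = 2*l*(13 + l))
C(4 - 3)*U(-6) + 34 = (-9*(4 - 3))*(2*(-6)*(13 - 6)) + 34 = (-9*1)*(2*(-6)*7) + 34 = -9*(-84) + 34 = 756 + 34 = 790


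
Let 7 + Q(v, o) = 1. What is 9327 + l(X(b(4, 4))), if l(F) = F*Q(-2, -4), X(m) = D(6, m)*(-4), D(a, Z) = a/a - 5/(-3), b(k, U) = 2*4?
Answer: 9391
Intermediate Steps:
Q(v, o) = -6 (Q(v, o) = -7 + 1 = -6)
b(k, U) = 8
D(a, Z) = 8/3 (D(a, Z) = 1 - 5*(-⅓) = 1 + 5/3 = 8/3)
X(m) = -32/3 (X(m) = (8/3)*(-4) = -32/3)
l(F) = -6*F (l(F) = F*(-6) = -6*F)
9327 + l(X(b(4, 4))) = 9327 - 6*(-32/3) = 9327 + 64 = 9391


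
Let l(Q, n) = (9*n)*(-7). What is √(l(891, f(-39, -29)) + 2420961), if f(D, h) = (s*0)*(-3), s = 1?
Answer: √2420961 ≈ 1555.9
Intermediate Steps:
f(D, h) = 0 (f(D, h) = (1*0)*(-3) = 0*(-3) = 0)
l(Q, n) = -63*n
√(l(891, f(-39, -29)) + 2420961) = √(-63*0 + 2420961) = √(0 + 2420961) = √2420961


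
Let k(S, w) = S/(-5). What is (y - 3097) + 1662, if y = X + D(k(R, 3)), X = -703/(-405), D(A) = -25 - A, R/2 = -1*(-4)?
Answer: -589949/405 ≈ -1456.7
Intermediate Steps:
R = 8 (R = 2*(-1*(-4)) = 2*4 = 8)
k(S, w) = -S/5 (k(S, w) = S*(-⅕) = -S/5)
X = 703/405 (X = -703*(-1/405) = 703/405 ≈ 1.7358)
y = -8774/405 (y = 703/405 + (-25 - (-1)*8/5) = 703/405 + (-25 - 1*(-8/5)) = 703/405 + (-25 + 8/5) = 703/405 - 117/5 = -8774/405 ≈ -21.664)
(y - 3097) + 1662 = (-8774/405 - 3097) + 1662 = -1263059/405 + 1662 = -589949/405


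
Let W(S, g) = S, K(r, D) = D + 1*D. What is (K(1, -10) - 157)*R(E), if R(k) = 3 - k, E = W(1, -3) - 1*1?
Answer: -531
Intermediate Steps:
K(r, D) = 2*D (K(r, D) = D + D = 2*D)
E = 0 (E = 1 - 1*1 = 1 - 1 = 0)
(K(1, -10) - 157)*R(E) = (2*(-10) - 157)*(3 - 1*0) = (-20 - 157)*(3 + 0) = -177*3 = -531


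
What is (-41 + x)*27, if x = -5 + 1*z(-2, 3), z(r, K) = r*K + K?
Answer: -1323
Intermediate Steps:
z(r, K) = K + K*r (z(r, K) = K*r + K = K + K*r)
x = -8 (x = -5 + 1*(3*(1 - 2)) = -5 + 1*(3*(-1)) = -5 + 1*(-3) = -5 - 3 = -8)
(-41 + x)*27 = (-41 - 8)*27 = -49*27 = -1323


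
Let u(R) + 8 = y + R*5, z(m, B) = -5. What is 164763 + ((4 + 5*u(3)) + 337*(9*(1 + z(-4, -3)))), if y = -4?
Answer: 152650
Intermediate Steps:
u(R) = -12 + 5*R (u(R) = -8 + (-4 + R*5) = -8 + (-4 + 5*R) = -12 + 5*R)
164763 + ((4 + 5*u(3)) + 337*(9*(1 + z(-4, -3)))) = 164763 + ((4 + 5*(-12 + 5*3)) + 337*(9*(1 - 5))) = 164763 + ((4 + 5*(-12 + 15)) + 337*(9*(-4))) = 164763 + ((4 + 5*3) + 337*(-36)) = 164763 + ((4 + 15) - 12132) = 164763 + (19 - 12132) = 164763 - 12113 = 152650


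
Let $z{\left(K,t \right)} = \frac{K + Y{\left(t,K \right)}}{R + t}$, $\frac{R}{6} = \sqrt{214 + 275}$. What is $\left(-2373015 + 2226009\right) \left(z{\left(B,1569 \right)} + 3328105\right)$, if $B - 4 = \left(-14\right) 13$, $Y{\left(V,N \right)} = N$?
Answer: $- \frac{132867462314425614}{271573} - \frac{34889424 \sqrt{489}}{271573} \approx -4.8925 \cdot 10^{11}$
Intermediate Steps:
$R = 6 \sqrt{489}$ ($R = 6 \sqrt{214 + 275} = 6 \sqrt{489} \approx 132.68$)
$B = -178$ ($B = 4 - 182 = -178$)
$z{\left(K,t \right)} = \frac{2 K}{t + 6 \sqrt{489}}$ ($z{\left(K,t \right)} = \frac{K + K}{6 \sqrt{489} + t} = \frac{2 K}{t + 6 \sqrt{489}}$)
$\left(-2373015 + 2226009\right) \left(z{\left(B,1569 \right)} + 3328105\right) = \left(-2373015 + 2226009\right) \left(2 \left(-178\right) \frac{1}{1569 + 6 \sqrt{489}} + 3328105\right) = - 147006 \left(- \frac{356}{1569 + 6 \sqrt{489}} + 3328105\right) = - 147006 \left(3328105 - \frac{356}{1569 + 6 \sqrt{489}}\right) = -489251403630 + \frac{52334136}{1569 + 6 \sqrt{489}}$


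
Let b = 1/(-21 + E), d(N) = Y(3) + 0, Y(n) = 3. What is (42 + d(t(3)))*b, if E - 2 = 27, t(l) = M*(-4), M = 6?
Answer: 45/8 ≈ 5.6250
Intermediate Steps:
t(l) = -24 (t(l) = 6*(-4) = -24)
E = 29 (E = 2 + 27 = 29)
d(N) = 3 (d(N) = 3 + 0 = 3)
b = ⅛ (b = 1/(-21 + 29) = 1/8 = ⅛ ≈ 0.12500)
(42 + d(t(3)))*b = (42 + 3)*(⅛) = 45*(⅛) = 45/8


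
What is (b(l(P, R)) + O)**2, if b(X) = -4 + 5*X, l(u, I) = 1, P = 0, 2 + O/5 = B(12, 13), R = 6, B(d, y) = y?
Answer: 3136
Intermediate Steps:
O = 55 (O = -10 + 5*13 = -10 + 65 = 55)
(b(l(P, R)) + O)**2 = ((-4 + 5*1) + 55)**2 = ((-4 + 5) + 55)**2 = (1 + 55)**2 = 56**2 = 3136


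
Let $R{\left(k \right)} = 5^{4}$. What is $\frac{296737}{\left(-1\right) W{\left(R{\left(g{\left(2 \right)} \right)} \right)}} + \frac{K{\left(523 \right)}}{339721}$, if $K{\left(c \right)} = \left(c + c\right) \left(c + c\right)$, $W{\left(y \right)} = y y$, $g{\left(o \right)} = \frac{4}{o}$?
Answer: $\frac{326581272123}{132703515625} \approx 2.461$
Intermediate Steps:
$R{\left(k \right)} = 625$
$W{\left(y \right)} = y^{2}$
$K{\left(c \right)} = 4 c^{2}$ ($K{\left(c \right)} = 2 c 2 c = 4 c^{2}$)
$\frac{296737}{\left(-1\right) W{\left(R{\left(g{\left(2 \right)} \right)} \right)}} + \frac{K{\left(523 \right)}}{339721} = \frac{296737}{\left(-1\right) 625^{2}} + \frac{4 \cdot 523^{2}}{339721} = \frac{296737}{\left(-1\right) 390625} + 4 \cdot 273529 \cdot \frac{1}{339721} = \frac{296737}{-390625} + 1094116 \cdot \frac{1}{339721} = 296737 \left(- \frac{1}{390625}\right) + \frac{1094116}{339721} = - \frac{296737}{390625} + \frac{1094116}{339721} = \frac{326581272123}{132703515625}$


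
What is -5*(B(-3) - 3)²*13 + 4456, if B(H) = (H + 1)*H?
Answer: 3871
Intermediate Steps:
B(H) = H*(1 + H) (B(H) = (1 + H)*H = H*(1 + H))
-5*(B(-3) - 3)²*13 + 4456 = -5*(-3*(1 - 3) - 3)²*13 + 4456 = -5*(-3*(-2) - 3)²*13 + 4456 = -5*(6 - 3)²*13 + 4456 = -5*3²*13 + 4456 = -5*9*13 + 4456 = -45*13 + 4456 = -585 + 4456 = 3871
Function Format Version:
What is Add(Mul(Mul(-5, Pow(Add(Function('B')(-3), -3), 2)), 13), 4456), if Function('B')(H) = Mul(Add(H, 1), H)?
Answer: 3871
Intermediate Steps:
Function('B')(H) = Mul(H, Add(1, H)) (Function('B')(H) = Mul(Add(1, H), H) = Mul(H, Add(1, H)))
Add(Mul(Mul(-5, Pow(Add(Function('B')(-3), -3), 2)), 13), 4456) = Add(Mul(Mul(-5, Pow(Add(Mul(-3, Add(1, -3)), -3), 2)), 13), 4456) = Add(Mul(Mul(-5, Pow(Add(Mul(-3, -2), -3), 2)), 13), 4456) = Add(Mul(Mul(-5, Pow(Add(6, -3), 2)), 13), 4456) = Add(Mul(Mul(-5, Pow(3, 2)), 13), 4456) = Add(Mul(Mul(-5, 9), 13), 4456) = Add(Mul(-45, 13), 4456) = Add(-585, 4456) = 3871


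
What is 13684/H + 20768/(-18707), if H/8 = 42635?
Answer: -1706890713/1595145890 ≈ -1.0701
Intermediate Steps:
H = 341080 (H = 8*42635 = 341080)
13684/H + 20768/(-18707) = 13684/341080 + 20768/(-18707) = 13684*(1/341080) + 20768*(-1/18707) = 3421/85270 - 20768/18707 = -1706890713/1595145890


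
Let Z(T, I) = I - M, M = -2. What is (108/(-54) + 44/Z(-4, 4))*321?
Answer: 1712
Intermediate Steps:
Z(T, I) = 2 + I (Z(T, I) = I - 1*(-2) = I + 2 = 2 + I)
(108/(-54) + 44/Z(-4, 4))*321 = (108/(-54) + 44/(2 + 4))*321 = (108*(-1/54) + 44/6)*321 = (-2 + 44*(⅙))*321 = (-2 + 22/3)*321 = (16/3)*321 = 1712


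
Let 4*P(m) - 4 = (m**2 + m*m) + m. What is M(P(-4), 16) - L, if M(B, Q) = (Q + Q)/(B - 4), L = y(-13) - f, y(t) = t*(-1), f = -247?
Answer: -252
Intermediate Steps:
P(m) = 1 + m**2/2 + m/4 (P(m) = 1 + ((m**2 + m*m) + m)/4 = 1 + ((m**2 + m**2) + m)/4 = 1 + (2*m**2 + m)/4 = 1 + (m + 2*m**2)/4 = 1 + (m**2/2 + m/4) = 1 + m**2/2 + m/4)
y(t) = -t
L = 260 (L = -1*(-13) - 1*(-247) = 13 + 247 = 260)
M(B, Q) = 2*Q/(-4 + B) (M(B, Q) = (2*Q)/(-4 + B) = 2*Q/(-4 + B))
M(P(-4), 16) - L = 2*16/(-4 + (1 + (1/2)*(-4)**2 + (1/4)*(-4))) - 1*260 = 2*16/(-4 + (1 + (1/2)*16 - 1)) - 260 = 2*16/(-4 + (1 + 8 - 1)) - 260 = 2*16/(-4 + 8) - 260 = 2*16/4 - 260 = 2*16*(1/4) - 260 = 8 - 260 = -252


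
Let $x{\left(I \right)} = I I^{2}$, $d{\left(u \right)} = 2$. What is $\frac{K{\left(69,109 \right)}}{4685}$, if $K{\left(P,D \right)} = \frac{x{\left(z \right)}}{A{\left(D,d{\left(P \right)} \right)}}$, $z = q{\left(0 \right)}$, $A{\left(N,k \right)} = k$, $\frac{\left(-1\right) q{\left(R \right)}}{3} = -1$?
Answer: $\frac{27}{9370} \approx 0.0028815$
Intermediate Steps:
$q{\left(R \right)} = 3$ ($q{\left(R \right)} = \left(-3\right) \left(-1\right) = 3$)
$z = 3$
$x{\left(I \right)} = I^{3}$
$K{\left(P,D \right)} = \frac{27}{2}$ ($K{\left(P,D \right)} = \frac{3^{3}}{2} = 27 \cdot \frac{1}{2} = \frac{27}{2}$)
$\frac{K{\left(69,109 \right)}}{4685} = \frac{27}{2 \cdot 4685} = \frac{27}{2} \cdot \frac{1}{4685} = \frac{27}{9370}$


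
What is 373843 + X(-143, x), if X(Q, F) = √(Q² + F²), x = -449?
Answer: 373843 + 5*√8882 ≈ 3.7431e+5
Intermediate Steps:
X(Q, F) = √(F² + Q²)
373843 + X(-143, x) = 373843 + √((-449)² + (-143)²) = 373843 + √(201601 + 20449) = 373843 + √222050 = 373843 + 5*√8882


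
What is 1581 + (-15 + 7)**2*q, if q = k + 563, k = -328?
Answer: 16621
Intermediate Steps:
q = 235 (q = -328 + 563 = 235)
1581 + (-15 + 7)**2*q = 1581 + (-15 + 7)**2*235 = 1581 + (-8)**2*235 = 1581 + 64*235 = 1581 + 15040 = 16621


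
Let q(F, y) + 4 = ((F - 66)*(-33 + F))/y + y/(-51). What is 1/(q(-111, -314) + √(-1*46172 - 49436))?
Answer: -2532910359/3264950585534 - 64112049*I*√23902/3264950585534 ≈ -0.00077579 - 0.0030359*I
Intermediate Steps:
q(F, y) = -4 - y/51 + (-66 + F)*(-33 + F)/y (q(F, y) = -4 + (((F - 66)*(-33 + F))/y + y/(-51)) = -4 + (((-66 + F)*(-33 + F))/y + y*(-1/51)) = -4 + ((-66 + F)*(-33 + F)/y - y/51) = -4 + (-y/51 + (-66 + F)*(-33 + F)/y) = -4 - y/51 + (-66 + F)*(-33 + F)/y)
1/(q(-111, -314) + √(-1*46172 - 49436)) = 1/((2178 + (-111)² - 99*(-111) - 1/51*(-314)*(204 - 314))/(-314) + √(-1*46172 - 49436)) = 1/(-(2178 + 12321 + 10989 - 1/51*(-314)*(-110))/314 + √(-46172 - 49436)) = 1/(-(2178 + 12321 + 10989 - 34540/51)/314 + √(-95608)) = 1/(-1/314*1265348/51 + 2*I*√23902) = 1/(-632674/8007 + 2*I*√23902)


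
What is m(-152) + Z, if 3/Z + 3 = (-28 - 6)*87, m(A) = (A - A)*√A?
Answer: -1/987 ≈ -0.0010132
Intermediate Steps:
m(A) = 0 (m(A) = 0*√A = 0)
Z = -1/987 (Z = 3/(-3 + (-28 - 6)*87) = 3/(-3 - 34*87) = 3/(-3 - 2958) = 3/(-2961) = 3*(-1/2961) = -1/987 ≈ -0.0010132)
m(-152) + Z = 0 - 1/987 = -1/987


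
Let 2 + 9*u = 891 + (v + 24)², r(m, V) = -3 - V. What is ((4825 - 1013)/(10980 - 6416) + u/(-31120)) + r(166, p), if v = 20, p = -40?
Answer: 2417566055/63914256 ≈ 37.825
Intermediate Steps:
u = 2825/9 (u = -2/9 + (891 + (20 + 24)²)/9 = -2/9 + (891 + 44²)/9 = -2/9 + (891 + 1936)/9 = -2/9 + (⅑)*2827 = -2/9 + 2827/9 = 2825/9 ≈ 313.89)
((4825 - 1013)/(10980 - 6416) + u/(-31120)) + r(166, p) = ((4825 - 1013)/(10980 - 6416) + (2825/9)/(-31120)) + (-3 - 1*(-40)) = (3812/4564 + (2825/9)*(-1/31120)) + (-3 + 40) = (3812*(1/4564) - 565/56016) + 37 = (953/1141 - 565/56016) + 37 = 52738583/63914256 + 37 = 2417566055/63914256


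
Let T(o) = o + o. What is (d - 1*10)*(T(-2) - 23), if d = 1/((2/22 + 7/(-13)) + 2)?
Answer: 18693/74 ≈ 252.61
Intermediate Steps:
T(o) = 2*o
d = 143/222 (d = 1/((2*(1/22) + 7*(-1/13)) + 2) = 1/((1/11 - 7/13) + 2) = 1/(-64/143 + 2) = 1/(222/143) = 143/222 ≈ 0.64414)
(d - 1*10)*(T(-2) - 23) = (143/222 - 1*10)*(2*(-2) - 23) = (143/222 - 10)*(-4 - 23) = -2077/222*(-27) = 18693/74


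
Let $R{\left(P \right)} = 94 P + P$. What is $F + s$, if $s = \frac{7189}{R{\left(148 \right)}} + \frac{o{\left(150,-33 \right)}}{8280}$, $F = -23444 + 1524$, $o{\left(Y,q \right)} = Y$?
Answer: $- \frac{5316238796}{242535} \approx -21919.0$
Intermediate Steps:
$R{\left(P \right)} = 95 P$
$F = -21920$
$s = \frac{128404}{242535}$ ($s = \frac{7189}{95 \cdot 148} + \frac{150}{8280} = \frac{7189}{14060} + 150 \cdot \frac{1}{8280} = 7189 \cdot \frac{1}{14060} + \frac{5}{276} = \frac{7189}{14060} + \frac{5}{276} = \frac{128404}{242535} \approx 0.52942$)
$F + s = -21920 + \frac{128404}{242535} = - \frac{5316238796}{242535}$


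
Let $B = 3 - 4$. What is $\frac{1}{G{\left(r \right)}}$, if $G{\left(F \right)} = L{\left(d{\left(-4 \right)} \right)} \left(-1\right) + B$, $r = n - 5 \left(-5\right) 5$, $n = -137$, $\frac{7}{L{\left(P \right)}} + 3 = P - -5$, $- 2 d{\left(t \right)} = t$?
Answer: $- \frac{4}{11} \approx -0.36364$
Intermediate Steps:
$d{\left(t \right)} = - \frac{t}{2}$
$B = -1$
$L{\left(P \right)} = \frac{7}{2 + P}$ ($L{\left(P \right)} = \frac{7}{-3 + \left(P - -5\right)} = \frac{7}{-3 + \left(P + 5\right)} = \frac{7}{-3 + \left(5 + P\right)} = \frac{7}{2 + P}$)
$r = -12$ ($r = -137 - 5 \left(-5\right) 5 = -137 - \left(-25\right) 5 = -137 - -125 = -137 + 125 = -12$)
$G{\left(F \right)} = - \frac{11}{4}$ ($G{\left(F \right)} = \frac{7}{2 - -2} \left(-1\right) - 1 = \frac{7}{2 + 2} \left(-1\right) - 1 = \frac{7}{4} \left(-1\right) - 1 = - \frac{7}{4} - 1 = - \frac{11}{4}$)
$\frac{1}{G{\left(r \right)}} = \frac{1}{- \frac{11}{4}} = - \frac{4}{11}$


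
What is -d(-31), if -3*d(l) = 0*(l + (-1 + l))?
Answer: 0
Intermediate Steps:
d(l) = 0 (d(l) = -0*(l + (-1 + l)) = -0*(-1 + 2*l) = -1/3*0 = 0)
-d(-31) = -1*0 = 0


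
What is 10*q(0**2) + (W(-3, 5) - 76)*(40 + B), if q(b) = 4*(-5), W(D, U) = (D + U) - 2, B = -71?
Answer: 2156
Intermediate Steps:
W(D, U) = -2 + D + U
q(b) = -20
10*q(0**2) + (W(-3, 5) - 76)*(40 + B) = 10*(-20) + ((-2 - 3 + 5) - 76)*(40 - 71) = -200 + (0 - 76)*(-31) = -200 - 76*(-31) = -200 + 2356 = 2156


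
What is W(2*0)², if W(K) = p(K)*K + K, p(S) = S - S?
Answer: 0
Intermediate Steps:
p(S) = 0
W(K) = K (W(K) = 0*K + K = 0 + K = K)
W(2*0)² = (2*0)² = 0² = 0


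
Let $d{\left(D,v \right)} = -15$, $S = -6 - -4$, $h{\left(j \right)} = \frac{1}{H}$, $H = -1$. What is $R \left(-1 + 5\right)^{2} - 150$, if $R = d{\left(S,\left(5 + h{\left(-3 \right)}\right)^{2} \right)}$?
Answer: $-390$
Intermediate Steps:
$h{\left(j \right)} = -1$ ($h{\left(j \right)} = \frac{1}{-1} = -1$)
$S = -2$ ($S = -6 + 4 = -2$)
$R = -15$
$R \left(-1 + 5\right)^{2} - 150 = - 15 \left(-1 + 5\right)^{2} - 150 = - 15 \cdot 4^{2} - 150 = \left(-15\right) 16 - 150 = -240 - 150 = -390$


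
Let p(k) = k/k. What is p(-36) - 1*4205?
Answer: -4204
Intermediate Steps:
p(k) = 1
p(-36) - 1*4205 = 1 - 1*4205 = 1 - 4205 = -4204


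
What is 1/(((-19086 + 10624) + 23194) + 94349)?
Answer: 1/109081 ≈ 9.1675e-6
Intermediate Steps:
1/(((-19086 + 10624) + 23194) + 94349) = 1/((-8462 + 23194) + 94349) = 1/(14732 + 94349) = 1/109081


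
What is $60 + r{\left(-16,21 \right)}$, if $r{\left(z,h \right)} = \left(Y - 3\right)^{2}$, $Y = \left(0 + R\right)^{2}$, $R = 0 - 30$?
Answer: $804669$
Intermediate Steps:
$R = -30$ ($R = 0 - 30 = -30$)
$Y = 900$ ($Y = \left(0 - 30\right)^{2} = \left(-30\right)^{2} = 900$)
$r{\left(z,h \right)} = 804609$ ($r{\left(z,h \right)} = \left(900 - 3\right)^{2} = 897^{2} = 804609$)
$60 + r{\left(-16,21 \right)} = 60 + 804609 = 804669$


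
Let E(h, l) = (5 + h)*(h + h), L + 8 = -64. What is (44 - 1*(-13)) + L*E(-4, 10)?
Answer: 633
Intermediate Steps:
L = -72 (L = -8 - 64 = -72)
E(h, l) = 2*h*(5 + h) (E(h, l) = (5 + h)*(2*h) = 2*h*(5 + h))
(44 - 1*(-13)) + L*E(-4, 10) = (44 - 1*(-13)) - 144*(-4)*(5 - 4) = (44 + 13) - 144*(-4) = 57 - 72*(-8) = 57 + 576 = 633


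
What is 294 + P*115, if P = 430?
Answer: 49744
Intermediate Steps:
294 + P*115 = 294 + 430*115 = 294 + 49450 = 49744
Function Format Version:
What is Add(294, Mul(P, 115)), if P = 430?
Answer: 49744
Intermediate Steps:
Add(294, Mul(P, 115)) = Add(294, Mul(430, 115)) = Add(294, 49450) = 49744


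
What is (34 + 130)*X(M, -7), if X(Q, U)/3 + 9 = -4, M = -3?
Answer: -6396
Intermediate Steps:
X(Q, U) = -39 (X(Q, U) = -27 + 3*(-4) = -27 - 12 = -39)
(34 + 130)*X(M, -7) = (34 + 130)*(-39) = 164*(-39) = -6396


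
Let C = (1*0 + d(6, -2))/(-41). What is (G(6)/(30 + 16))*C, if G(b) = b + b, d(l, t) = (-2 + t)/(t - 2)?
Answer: -6/943 ≈ -0.0063627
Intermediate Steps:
d(l, t) = 1 (d(l, t) = (-2 + t)/(-2 + t) = 1)
G(b) = 2*b
C = -1/41 (C = (1*0 + 1)/(-41) = (0 + 1)*(-1/41) = 1*(-1/41) = -1/41 ≈ -0.024390)
(G(6)/(30 + 16))*C = ((2*6)/(30 + 16))*(-1/41) = (12/46)*(-1/41) = (12*(1/46))*(-1/41) = (6/23)*(-1/41) = -6/943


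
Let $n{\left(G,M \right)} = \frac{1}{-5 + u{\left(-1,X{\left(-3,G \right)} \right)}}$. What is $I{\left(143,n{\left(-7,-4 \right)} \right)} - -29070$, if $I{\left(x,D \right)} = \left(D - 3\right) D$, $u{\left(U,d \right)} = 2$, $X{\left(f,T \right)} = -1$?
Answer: $\frac{261640}{9} \approx 29071.0$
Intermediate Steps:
$n{\left(G,M \right)} = - \frac{1}{3}$ ($n{\left(G,M \right)} = \frac{1}{-5 + 2} = \frac{1}{-3} = - \frac{1}{3}$)
$I{\left(x,D \right)} = D \left(-3 + D\right)$ ($I{\left(x,D \right)} = \left(-3 + D\right) D = D \left(-3 + D\right)$)
$I{\left(143,n{\left(-7,-4 \right)} \right)} - -29070 = - \frac{-3 - \frac{1}{3}}{3} - -29070 = \left(- \frac{1}{3}\right) \left(- \frac{10}{3}\right) + 29070 = \frac{10}{9} + 29070 = \frac{261640}{9}$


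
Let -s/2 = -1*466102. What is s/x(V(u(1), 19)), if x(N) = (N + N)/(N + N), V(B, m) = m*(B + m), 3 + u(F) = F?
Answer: 932204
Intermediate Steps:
u(F) = -3 + F
x(N) = 1 (x(N) = (2*N)/((2*N)) = (2*N)*(1/(2*N)) = 1)
s = 932204 (s = -(-2)*466102 = -2*(-466102) = 932204)
s/x(V(u(1), 19)) = 932204/1 = 932204*1 = 932204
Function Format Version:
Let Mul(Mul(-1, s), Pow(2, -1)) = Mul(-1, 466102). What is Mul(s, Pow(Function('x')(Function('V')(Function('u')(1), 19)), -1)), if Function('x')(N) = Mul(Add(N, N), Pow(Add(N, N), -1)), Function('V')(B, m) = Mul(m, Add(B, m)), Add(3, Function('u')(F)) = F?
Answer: 932204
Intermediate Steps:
Function('u')(F) = Add(-3, F)
Function('x')(N) = 1 (Function('x')(N) = Mul(Mul(2, N), Pow(Mul(2, N), -1)) = Mul(Mul(2, N), Mul(Rational(1, 2), Pow(N, -1))) = 1)
s = 932204 (s = Mul(-2, Mul(-1, 466102)) = Mul(-2, -466102) = 932204)
Mul(s, Pow(Function('x')(Function('V')(Function('u')(1), 19)), -1)) = Mul(932204, Pow(1, -1)) = Mul(932204, 1) = 932204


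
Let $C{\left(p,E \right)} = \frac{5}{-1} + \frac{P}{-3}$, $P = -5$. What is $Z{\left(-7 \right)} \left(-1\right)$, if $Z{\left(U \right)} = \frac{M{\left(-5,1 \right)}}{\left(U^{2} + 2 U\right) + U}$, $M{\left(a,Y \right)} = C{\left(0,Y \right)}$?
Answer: $\frac{5}{42} \approx 0.11905$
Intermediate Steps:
$C{\left(p,E \right)} = - \frac{10}{3}$ ($C{\left(p,E \right)} = \frac{5}{-1} - \frac{5}{-3} = 5 \left(-1\right) - - \frac{5}{3} = -5 + \frac{5}{3} = - \frac{10}{3}$)
$M{\left(a,Y \right)} = - \frac{10}{3}$
$Z{\left(U \right)} = - \frac{10}{3 \left(U^{2} + 3 U\right)}$ ($Z{\left(U \right)} = - \frac{10}{3 \left(\left(U^{2} + 2 U\right) + U\right)} = - \frac{10}{3 \left(U^{2} + 3 U\right)}$)
$Z{\left(-7 \right)} \left(-1\right) = - \frac{10}{3 \left(-7\right) \left(3 - 7\right)} \left(-1\right) = \left(- \frac{10}{3}\right) \left(- \frac{1}{7}\right) \frac{1}{-4} \left(-1\right) = \left(- \frac{10}{3}\right) \left(- \frac{1}{7}\right) \left(- \frac{1}{4}\right) \left(-1\right) = \left(- \frac{5}{42}\right) \left(-1\right) = \frac{5}{42}$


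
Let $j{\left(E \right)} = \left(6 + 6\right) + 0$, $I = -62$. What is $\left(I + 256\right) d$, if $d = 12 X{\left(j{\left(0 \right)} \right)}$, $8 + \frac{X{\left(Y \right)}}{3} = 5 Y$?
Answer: $363168$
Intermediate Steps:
$j{\left(E \right)} = 12$ ($j{\left(E \right)} = 12 + 0 = 12$)
$X{\left(Y \right)} = -24 + 15 Y$ ($X{\left(Y \right)} = -24 + 3 \cdot 5 Y = -24 + 15 Y$)
$d = 1872$ ($d = 12 \left(-24 + 15 \cdot 12\right) = 12 \left(-24 + 180\right) = 12 \cdot 156 = 1872$)
$\left(I + 256\right) d = \left(-62 + 256\right) 1872 = 194 \cdot 1872 = 363168$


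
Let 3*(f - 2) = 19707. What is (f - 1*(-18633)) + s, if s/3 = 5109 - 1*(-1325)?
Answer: 44506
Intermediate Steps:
f = 6571 (f = 2 + (⅓)*19707 = 2 + 6569 = 6571)
s = 19302 (s = 3*(5109 - 1*(-1325)) = 3*(5109 + 1325) = 3*6434 = 19302)
(f - 1*(-18633)) + s = (6571 - 1*(-18633)) + 19302 = (6571 + 18633) + 19302 = 25204 + 19302 = 44506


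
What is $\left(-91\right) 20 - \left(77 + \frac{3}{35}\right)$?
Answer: $- \frac{66398}{35} \approx -1897.1$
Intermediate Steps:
$\left(-91\right) 20 - \left(77 + \frac{3}{35}\right) = -1820 + \left(\left(3 \left(- \frac{1}{35}\right) - 38\right) - 39\right) = -1820 - \frac{2698}{35} = - \frac{66398}{35}$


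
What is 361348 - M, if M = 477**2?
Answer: 133819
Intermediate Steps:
M = 227529
361348 - M = 361348 - 1*227529 = 361348 - 227529 = 133819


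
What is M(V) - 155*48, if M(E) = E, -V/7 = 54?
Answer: -7818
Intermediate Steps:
V = -378 (V = -7*54 = -378)
M(V) - 155*48 = -378 - 155*48 = -378 - 7440 = -7818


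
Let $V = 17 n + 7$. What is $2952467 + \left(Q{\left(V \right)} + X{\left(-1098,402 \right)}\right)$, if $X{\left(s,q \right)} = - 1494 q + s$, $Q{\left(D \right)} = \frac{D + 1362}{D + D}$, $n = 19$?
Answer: $\frac{129293096}{55} \approx 2.3508 \cdot 10^{6}$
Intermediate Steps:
$V = 330$ ($V = 17 \cdot 19 + 7 = 323 + 7 = 330$)
$Q{\left(D \right)} = \frac{1362 + D}{2 D}$
$X{\left(s,q \right)} = s - 1494 q$
$2952467 + \left(Q{\left(V \right)} + X{\left(-1098,402 \right)}\right) = 2952467 + \left(\frac{1362 + 330}{2 \cdot 330} - 601686\right) = 2952467 + \left(\frac{1}{2} \cdot \frac{1}{330} \cdot 1692 - 601686\right) = 2952467 + \left(\frac{141}{55} - 601686\right) = 2952467 - \frac{33092589}{55} = \frac{129293096}{55}$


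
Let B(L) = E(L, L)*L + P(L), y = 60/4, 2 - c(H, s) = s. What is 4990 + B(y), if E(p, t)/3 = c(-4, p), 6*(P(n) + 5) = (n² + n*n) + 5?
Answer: 26855/6 ≈ 4475.8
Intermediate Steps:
c(H, s) = 2 - s
P(n) = -25/6 + n²/3 (P(n) = -5 + ((n² + n*n) + 5)/6 = -5 + ((n² + n²) + 5)/6 = -5 + (2*n² + 5)/6 = -5 + (5 + 2*n²)/6 = -5 + (⅚ + n²/3) = -25/6 + n²/3)
E(p, t) = 6 - 3*p (E(p, t) = 3*(2 - p) = 6 - 3*p)
y = 15 (y = 60*(¼) = 15)
B(L) = -25/6 + L²/3 + L*(6 - 3*L) (B(L) = (6 - 3*L)*L + (-25/6 + L²/3) = L*(6 - 3*L) + (-25/6 + L²/3) = -25/6 + L²/3 + L*(6 - 3*L))
4990 + B(y) = 4990 + (-25/6 + 6*15 - 8/3*15²) = 4990 + (-25/6 + 90 - 8/3*225) = 4990 + (-25/6 + 90 - 600) = 4990 - 3085/6 = 26855/6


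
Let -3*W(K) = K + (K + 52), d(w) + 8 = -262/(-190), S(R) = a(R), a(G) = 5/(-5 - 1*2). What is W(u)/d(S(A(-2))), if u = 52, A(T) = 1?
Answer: 4940/629 ≈ 7.8537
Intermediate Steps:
a(G) = -5/7 (a(G) = 5/(-5 - 2) = 5/(-7) = 5*(-⅐) = -5/7)
S(R) = -5/7
d(w) = -629/95 (d(w) = -8 - 262/(-190) = -8 - 262*(-1/190) = -8 + 131/95 = -629/95)
W(K) = -52/3 - 2*K/3 (W(K) = -(K + (K + 52))/3 = -(K + (52 + K))/3 = -(52 + 2*K)/3 = -52/3 - 2*K/3)
W(u)/d(S(A(-2))) = (-52/3 - ⅔*52)/(-629/95) = (-52/3 - 104/3)*(-95/629) = -52*(-95/629) = 4940/629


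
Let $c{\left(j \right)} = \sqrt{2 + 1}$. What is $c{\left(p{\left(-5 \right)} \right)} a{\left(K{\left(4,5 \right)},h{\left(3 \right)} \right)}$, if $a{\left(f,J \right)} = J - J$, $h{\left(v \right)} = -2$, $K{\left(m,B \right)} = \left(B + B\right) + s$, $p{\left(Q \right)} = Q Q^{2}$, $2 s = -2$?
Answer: $0$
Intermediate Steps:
$s = -1$ ($s = \frac{1}{2} \left(-2\right) = -1$)
$p{\left(Q \right)} = Q^{3}$
$K{\left(m,B \right)} = -1 + 2 B$ ($K{\left(m,B \right)} = \left(B + B\right) - 1 = 2 B - 1 = -1 + 2 B$)
$c{\left(j \right)} = \sqrt{3}$
$a{\left(f,J \right)} = 0$
$c{\left(p{\left(-5 \right)} \right)} a{\left(K{\left(4,5 \right)},h{\left(3 \right)} \right)} = \sqrt{3} \cdot 0 = 0$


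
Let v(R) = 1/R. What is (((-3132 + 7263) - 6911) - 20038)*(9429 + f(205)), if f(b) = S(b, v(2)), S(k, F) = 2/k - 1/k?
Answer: -44105961828/205 ≈ -2.1515e+8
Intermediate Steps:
S(k, F) = 1/k
f(b) = 1/b
(((-3132 + 7263) - 6911) - 20038)*(9429 + f(205)) = (((-3132 + 7263) - 6911) - 20038)*(9429 + 1/205) = ((4131 - 6911) - 20038)*(9429 + 1/205) = (-2780 - 20038)*(1932946/205) = -22818*1932946/205 = -44105961828/205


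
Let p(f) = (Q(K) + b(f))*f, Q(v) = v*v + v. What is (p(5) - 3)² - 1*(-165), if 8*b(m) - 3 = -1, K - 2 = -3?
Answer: 2689/16 ≈ 168.06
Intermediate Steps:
K = -1 (K = 2 - 3 = -1)
b(m) = ¼ (b(m) = 3/8 + (⅛)*(-1) = 3/8 - ⅛ = ¼)
Q(v) = v + v² (Q(v) = v² + v = v + v²)
p(f) = f/4 (p(f) = (-(1 - 1) + ¼)*f = (-1*0 + ¼)*f = (0 + ¼)*f = f/4)
(p(5) - 3)² - 1*(-165) = ((¼)*5 - 3)² - 1*(-165) = (5/4 - 3)² + 165 = (-7/4)² + 165 = 49/16 + 165 = 2689/16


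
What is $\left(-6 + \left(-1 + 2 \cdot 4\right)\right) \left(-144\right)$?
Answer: $-144$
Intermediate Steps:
$\left(-6 + \left(-1 + 2 \cdot 4\right)\right) \left(-144\right) = \left(-6 + \left(-1 + 8\right)\right) \left(-144\right) = \left(-6 + 7\right) \left(-144\right) = 1 \left(-144\right) = -144$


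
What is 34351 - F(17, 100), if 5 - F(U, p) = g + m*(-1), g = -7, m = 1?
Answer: 34338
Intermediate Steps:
F(U, p) = 13 (F(U, p) = 5 - (-7 + 1*(-1)) = 5 - (-7 - 1) = 5 - 1*(-8) = 5 + 8 = 13)
34351 - F(17, 100) = 34351 - 1*13 = 34351 - 13 = 34338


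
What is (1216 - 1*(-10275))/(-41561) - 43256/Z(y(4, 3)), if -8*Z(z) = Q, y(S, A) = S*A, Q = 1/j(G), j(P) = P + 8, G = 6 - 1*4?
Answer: 143820997789/41561 ≈ 3.4605e+6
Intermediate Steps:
G = 2 (G = 6 - 4 = 2)
j(P) = 8 + P
Q = ⅒ (Q = 1/(8 + 2) = 1/10 = ⅒ ≈ 0.10000)
y(S, A) = A*S
Z(z) = -1/80 (Z(z) = -⅛*⅒ = -1/80)
(1216 - 1*(-10275))/(-41561) - 43256/Z(y(4, 3)) = (1216 - 1*(-10275))/(-41561) - 43256/(-1/80) = (1216 + 10275)*(-1/41561) - 43256*(-80) = 11491*(-1/41561) + 3460480 = -11491/41561 + 3460480 = 143820997789/41561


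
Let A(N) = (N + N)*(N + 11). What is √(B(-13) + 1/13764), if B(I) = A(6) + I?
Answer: 5*√361845237/6882 ≈ 13.820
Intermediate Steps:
A(N) = 2*N*(11 + N) (A(N) = (2*N)*(11 + N) = 2*N*(11 + N))
B(I) = 204 + I (B(I) = 2*6*(11 + 6) + I = 2*6*17 + I = 204 + I)
√(B(-13) + 1/13764) = √((204 - 13) + 1/13764) = √(191 + 1/13764) = √(2628925/13764) = 5*√361845237/6882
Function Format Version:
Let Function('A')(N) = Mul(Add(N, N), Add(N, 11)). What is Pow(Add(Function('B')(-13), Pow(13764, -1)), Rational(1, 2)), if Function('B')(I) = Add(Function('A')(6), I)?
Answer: Mul(Rational(5, 6882), Pow(361845237, Rational(1, 2))) ≈ 13.820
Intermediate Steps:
Function('A')(N) = Mul(2, N, Add(11, N)) (Function('A')(N) = Mul(Mul(2, N), Add(11, N)) = Mul(2, N, Add(11, N)))
Function('B')(I) = Add(204, I) (Function('B')(I) = Add(Mul(2, 6, Add(11, 6)), I) = Add(Mul(2, 6, 17), I) = Add(204, I))
Pow(Add(Function('B')(-13), Pow(13764, -1)), Rational(1, 2)) = Pow(Add(Add(204, -13), Pow(13764, -1)), Rational(1, 2)) = Pow(Add(191, Rational(1, 13764)), Rational(1, 2)) = Pow(Rational(2628925, 13764), Rational(1, 2)) = Mul(Rational(5, 6882), Pow(361845237, Rational(1, 2)))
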